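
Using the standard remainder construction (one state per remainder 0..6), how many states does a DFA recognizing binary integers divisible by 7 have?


Divisibility by 7 is tracked via the remainder mod 7: 0, 1, ..., 6
The construction assigns one state to each remainder
Number of remainders = 7

7


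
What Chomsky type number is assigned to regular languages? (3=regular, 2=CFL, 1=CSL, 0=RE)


Chomsky hierarchy levels:
  Type 3: Regular (DFA/NFA/regex)
  Type 2: Context-free (PDA)
  Type 1: Context-sensitive
  Type 0: Recursively enumerable (TM)
'regular' corresponds to Type 3

3


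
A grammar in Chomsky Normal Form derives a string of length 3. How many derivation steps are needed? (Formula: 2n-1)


Chomsky Normal Form derivation:
String length n = 3
Each step either:
  - Splits a nonterminal into two (n-1 such steps)
  - Converts a nonterminal to terminal (n such steps)
Total = (n-1) + n = 2n - 1
= 2(3) - 1
= 6 - 1
= 5

5


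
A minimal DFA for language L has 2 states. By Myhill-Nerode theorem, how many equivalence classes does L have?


Myhill-Nerode theorem:
Number of equivalence classes = number of states in minimal DFA
Minimal DFA states = 2
Therefore equivalence classes = 2

2


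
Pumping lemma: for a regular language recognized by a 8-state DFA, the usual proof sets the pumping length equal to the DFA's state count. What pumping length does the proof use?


Pumping lemma for regular languages (standard proof):
Take p = |Q|, the number of DFA states.
Any string of length >= |Q| passes through |Q|+1 states while reading its first |Q| symbols,
so by pigeonhole some state repeats, giving the loop that can be pumped.
Here |Q| = 8
Therefore the proof uses p = 8

8


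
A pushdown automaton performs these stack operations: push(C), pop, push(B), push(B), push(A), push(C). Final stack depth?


Tracing stack operations:
  push(C) -> stack = [C], depth=1
  pop -> removed C, stack = [], depth=0
  push(B) -> stack = [B], depth=1
  push(B) -> stack = [B,B], depth=2
  push(A) -> stack = [B,B,A], depth=3
  push(C) -> stack = [B,B,A,C], depth=4
Final depth = 4

4


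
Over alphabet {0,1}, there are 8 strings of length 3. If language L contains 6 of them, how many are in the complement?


Alphabet: {0,1}
String length: 3
Total strings of length 3 = 2^3 = 8
Strings in L = 6
Complement = total - |L|
= 8 - 6
= 2

2


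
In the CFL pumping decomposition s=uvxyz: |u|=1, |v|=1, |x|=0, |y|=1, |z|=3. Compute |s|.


|s| = |u| + |v| + |x| + |y| + |z|
= 1 + 1 + 0 + 1 + 3
= 2 + 0 + 4
= 2 + 4
= 6

6


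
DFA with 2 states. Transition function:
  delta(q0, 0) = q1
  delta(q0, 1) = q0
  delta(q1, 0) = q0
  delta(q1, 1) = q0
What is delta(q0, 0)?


Looking up transition function:
delta(q0, 0) in the table
Row: q0, Column: 0
Result: q1

q1


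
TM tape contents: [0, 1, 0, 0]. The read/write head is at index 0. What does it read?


Tape: [0, 1, 0, 0]
Positions: 0 1 2 3
Values:    0 1 0 0
Head at position 0
tape[0] = 0

0


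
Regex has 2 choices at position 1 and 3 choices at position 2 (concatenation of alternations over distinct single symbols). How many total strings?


First group: 2 alternatives
Second group: 3 alternatives
Concatenation: each choice from group 1 pairs with each from group 2
Total = 2 x 3 = 6

6


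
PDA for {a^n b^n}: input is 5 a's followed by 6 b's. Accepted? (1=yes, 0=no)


Language requires equal numbers of a's and b's
PDA pushes for each 'a', pops for each 'b'
Number of a's = 5
Number of b's = 6
5 != 6 -> Reject

0


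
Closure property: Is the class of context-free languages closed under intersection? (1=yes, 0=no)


CFL closure properties:
  Closed under: union, concatenation, Kleene star
  NOT closed under: intersection, complement
Operation 'intersection' is in not-closed list -> No (not closed)

0


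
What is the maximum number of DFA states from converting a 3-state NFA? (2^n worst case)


NFA has 3 states
Subset construction: each DFA state = subset of NFA states
Maximum subsets = 2^3
2^3 = 8

8


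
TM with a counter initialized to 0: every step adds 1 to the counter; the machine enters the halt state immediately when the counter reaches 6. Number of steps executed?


Counter starts at 0. Counting sequence:
  Step 1: counter = 1
  Step 2: counter = 2
  Step 3: counter = 3
  Step 4: counter = 4
  Step 5: counter = 5
  Step 6: counter = 6
Counter reached 6 -> halt
Total steps = 6

6


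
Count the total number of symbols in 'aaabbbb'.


String: 'aaabbbb'
Counting characters:
  'a' appears 3 time(s)
  'b' appears 4 time(s)
Total length = 3 + 4 = 7

7


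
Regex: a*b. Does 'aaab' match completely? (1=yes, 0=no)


Pattern: a*b
String: 'aaab'
Pattern requires: zero or more 'a's followed by exactly one 'b'
Found 3 leading 'a's
Remaining: 'b'
Remaining is exactly 'b' -> match
Result: 1

1


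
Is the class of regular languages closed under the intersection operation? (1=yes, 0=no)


Regular languages are closed under:
- Union (DFA product construction)
- Intersection (DFA product construction)
- Complement (swap accept/reject states)
- Concatenation (NFA construction)
- Kleene star (NFA construction)
intersection is in this list
Therefore: closed

1


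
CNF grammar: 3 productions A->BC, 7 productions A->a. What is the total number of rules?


CNF allows two rule forms:
  A -> BC (binary): 3 rules
  A -> a (terminal): 7 rules
Total = 3 + 7 = 10

10


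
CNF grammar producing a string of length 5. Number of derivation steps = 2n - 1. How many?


Chomsky Normal Form derivation:
String length n = 5
Each step either:
  - Splits a nonterminal into two (n-1 such steps)
  - Converts a nonterminal to terminal (n such steps)
Total = (n-1) + n = 2n - 1
= 2(5) - 1
= 10 - 1
= 9

9


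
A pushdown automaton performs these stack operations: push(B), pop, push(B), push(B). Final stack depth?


Tracing stack operations:
  push(B) -> stack = [B], depth=1
  pop -> removed B, stack = [], depth=0
  push(B) -> stack = [B], depth=1
  push(B) -> stack = [B,B], depth=2
Final depth = 2

2


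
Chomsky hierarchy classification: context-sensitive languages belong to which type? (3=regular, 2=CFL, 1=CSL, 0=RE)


Chomsky hierarchy levels:
  Type 3: Regular (DFA/NFA/regex)
  Type 2: Context-free (PDA)
  Type 1: Context-sensitive
  Type 0: Recursively enumerable (TM)
'context-sensitive' corresponds to Type 1

1


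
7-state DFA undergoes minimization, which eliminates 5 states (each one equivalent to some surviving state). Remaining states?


Original DFA: 7 states
Redundant states removed: 5
Minimized states = original - removed
= 7 - 5
= 2

2


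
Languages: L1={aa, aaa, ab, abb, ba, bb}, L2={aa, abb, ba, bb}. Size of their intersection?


L1 = {aa, aaa, ab, abb, ba, bb}
L2 = {aa, abb, ba, bb}
Checking each string in L1 against L2:
  'aa': in L2? Yes
  'aaa': in L2? No
  'ab': in L2? No
  'abb': in L2? Yes
  'ba': in L2? Yes
  'bb': in L2? Yes
Intersection = {aa, abb, ba, bb}
|L1 ∩ L2| = 4

4


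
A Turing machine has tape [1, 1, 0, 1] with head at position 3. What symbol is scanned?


Tape: [1, 1, 0, 1]
Positions: 0 1 2 3
Values:    1 1 0 1
Head at position 3
tape[3] = 1

1


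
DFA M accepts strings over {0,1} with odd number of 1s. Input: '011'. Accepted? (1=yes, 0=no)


DFA has 2 states: q_even (start, accept=no) and q_odd
Processing string '011' character by character:
  Position 0: read '0', 1-count=0 -> q_even (no change)
  Position 1: read '1', 1-count=1 -> q_odd
  Position 2: read '1', 1-count=2 -> q_even
Final state: q_even, total 1s = 2 (even); the DFA requires an odd count -> reject

0


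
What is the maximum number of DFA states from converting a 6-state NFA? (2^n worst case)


NFA has 6 states
Subset construction: each DFA state = subset of NFA states
Maximum subsets = 2^6
2^6 = 64

64


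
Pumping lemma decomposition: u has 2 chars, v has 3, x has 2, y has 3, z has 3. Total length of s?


|s| = |u| + |v| + |x| + |y| + |z|
= 2 + 3 + 2 + 3 + 3
= 5 + 2 + 6
= 7 + 6
= 13

13


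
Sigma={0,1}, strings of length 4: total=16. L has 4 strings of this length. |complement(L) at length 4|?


Alphabet: {0,1}
String length: 4
Total strings of length 4 = 2^4 = 16
Strings in L = 4
Complement = total - |L|
= 16 - 4
= 12

12


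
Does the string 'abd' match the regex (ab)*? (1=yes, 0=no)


Pattern: (ab)*
String: 'abd'
Pattern requires: zero or more repetitions of 'ab'
Length 3 is odd -> cannot be (ab)* -> no match
Result: 0

0


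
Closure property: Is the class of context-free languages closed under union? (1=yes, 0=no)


CFL closure properties:
  Closed under: union, concatenation, Kleene star
  NOT closed under: intersection, complement
Operation 'union' is in closed list -> Yes (closed)

1


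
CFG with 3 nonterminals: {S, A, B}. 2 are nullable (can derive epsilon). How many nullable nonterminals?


Nonterminals: {S, A, B}
A nonterminal is nullable if it can derive epsilon
Counting nullable nonterminals: 2
Total nullable = 2

2


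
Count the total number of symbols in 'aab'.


String: 'aab'
Counting characters:
  'a' appears 2 time(s)
  'b' appears 1 time(s)
Total length = 2 + 1 = 3

3


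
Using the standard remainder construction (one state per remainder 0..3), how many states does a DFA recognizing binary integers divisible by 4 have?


Divisibility by 4 is tracked via the remainder mod 4: 0, 1, ..., 3
The construction assigns one state to each remainder
Number of remainders = 4

4


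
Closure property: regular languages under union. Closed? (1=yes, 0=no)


Regular languages are closed under:
- Union (DFA product construction)
- Intersection (DFA product construction)
- Complement (swap accept/reject states)
- Concatenation (NFA construction)
- Kleene star (NFA construction)
union is in this list
Therefore: closed

1


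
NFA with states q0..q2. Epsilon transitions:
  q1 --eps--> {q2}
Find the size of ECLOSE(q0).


Starting from q0
Initialize closure = {q0}
q0 has no outgoing epsilon transitions -> nothing to add
Final closure: {q0}
Size = 1

1


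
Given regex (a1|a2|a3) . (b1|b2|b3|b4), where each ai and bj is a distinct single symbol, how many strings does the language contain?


First group: 3 alternatives
Second group: 4 alternatives
Concatenation: each choice from group 1 pairs with each from group 2
Total = 3 x 4 = 12

12


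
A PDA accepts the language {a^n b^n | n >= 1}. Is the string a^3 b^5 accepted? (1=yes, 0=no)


Language requires equal numbers of a's and b's
PDA pushes for each 'a', pops for each 'b'
Number of a's = 3
Number of b's = 5
3 != 5 -> Reject

0


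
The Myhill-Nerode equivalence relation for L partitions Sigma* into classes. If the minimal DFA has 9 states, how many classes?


Myhill-Nerode theorem:
Number of equivalence classes = number of states in minimal DFA
Minimal DFA states = 9
Therefore equivalence classes = 9

9


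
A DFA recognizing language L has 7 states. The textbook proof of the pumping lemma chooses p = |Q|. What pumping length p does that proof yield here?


Pumping lemma for regular languages (standard proof):
Take p = |Q|, the number of DFA states.
Any string of length >= |Q| passes through |Q|+1 states while reading its first |Q| symbols,
so by pigeonhole some state repeats, giving the loop that can be pumped.
Here |Q| = 7
Therefore the proof uses p = 7

7


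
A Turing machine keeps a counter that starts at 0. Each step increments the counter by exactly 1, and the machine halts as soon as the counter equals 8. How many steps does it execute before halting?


Counter starts at 0. Counting sequence:
  Step 1: counter = 1
  Step 2: counter = 2
  Step 3: counter = 3
  Step 4: counter = 4
  Step 5: counter = 5
  Step 6: counter = 6
  Step 7: counter = 7
  Step 8: counter = 8
Counter reached 8 -> halt
Total steps = 8

8


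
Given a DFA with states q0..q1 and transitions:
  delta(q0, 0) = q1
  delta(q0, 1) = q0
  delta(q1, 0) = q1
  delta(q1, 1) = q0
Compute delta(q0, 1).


Looking up transition function:
delta(q0, 1) in the table
Row: q0, Column: 1
Result: q0

q0


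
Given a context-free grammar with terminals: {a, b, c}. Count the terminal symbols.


Terminal symbols: a, b, c
Counting each: a (#1), b (#2), c (#3)
Total = 3

3


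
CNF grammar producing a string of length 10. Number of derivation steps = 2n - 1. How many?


Chomsky Normal Form derivation:
String length n = 10
Each step either:
  - Splits a nonterminal into two (n-1 such steps)
  - Converts a nonterminal to terminal (n such steps)
Total = (n-1) + n = 2n - 1
= 2(10) - 1
= 20 - 1
= 19

19


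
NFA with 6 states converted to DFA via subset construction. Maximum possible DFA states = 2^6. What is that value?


NFA has 6 states
Subset construction: each DFA state = subset of NFA states
Maximum subsets = 2^6
2^6 = 64

64


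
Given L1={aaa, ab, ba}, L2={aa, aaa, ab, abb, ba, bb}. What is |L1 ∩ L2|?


L1 = {aaa, ab, ba}
L2 = {aa, aaa, ab, abb, ba, bb}
Checking each string in L1 against L2:
  'aaa': in L2? Yes
  'ab': in L2? Yes
  'ba': in L2? Yes
Intersection = {aaa, ab, ba}
|L1 ∩ L2| = 3

3


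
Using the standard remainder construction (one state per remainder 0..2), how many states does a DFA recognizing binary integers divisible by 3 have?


Divisibility by 3 is tracked via the remainder mod 3: 0, 1, ..., 2
The construction assigns one state to each remainder
Number of remainders = 3

3


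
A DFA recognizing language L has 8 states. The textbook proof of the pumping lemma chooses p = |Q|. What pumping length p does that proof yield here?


Pumping lemma for regular languages (standard proof):
Take p = |Q|, the number of DFA states.
Any string of length >= |Q| passes through |Q|+1 states while reading its first |Q| symbols,
so by pigeonhole some state repeats, giving the loop that can be pumped.
Here |Q| = 8
Therefore the proof uses p = 8

8


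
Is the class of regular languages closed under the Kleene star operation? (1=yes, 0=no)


Regular languages are closed under:
- Union (DFA product construction)
- Intersection (DFA product construction)
- Complement (swap accept/reject states)
- Concatenation (NFA construction)
- Kleene star (NFA construction)
Kleene star is in this list
Therefore: closed

1


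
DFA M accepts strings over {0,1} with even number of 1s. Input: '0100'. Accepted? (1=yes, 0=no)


DFA has 2 states: q_even (start, accept=yes) and q_odd
Processing string '0100' character by character:
  Position 0: read '0', 1-count=0 -> q_even (no change)
  Position 1: read '1', 1-count=1 -> q_odd
  Position 2: read '0', 1-count=1 -> q_odd (no change)
  Position 3: read '0', 1-count=1 -> q_odd (no change)
Final state: q_odd, total 1s = 1 (odd); the DFA requires an even count -> reject

0


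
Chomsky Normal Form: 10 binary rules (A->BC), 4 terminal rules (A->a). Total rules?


CNF allows two rule forms:
  A -> BC (binary): 10 rules
  A -> a (terminal): 4 rules
Total = 10 + 4 = 14

14


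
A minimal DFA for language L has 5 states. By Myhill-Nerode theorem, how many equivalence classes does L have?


Myhill-Nerode theorem:
Number of equivalence classes = number of states in minimal DFA
Minimal DFA states = 5
Therefore equivalence classes = 5

5


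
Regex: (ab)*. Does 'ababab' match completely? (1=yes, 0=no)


Pattern: (ab)*
String: 'ababab'
Pattern requires: zero or more repetitions of 'ab'
Pairs: ['ab', 'ab', 'ab']
All pairs are 'ab'? Yes
Result: 1

1


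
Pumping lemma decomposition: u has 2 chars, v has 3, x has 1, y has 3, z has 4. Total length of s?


|s| = |u| + |v| + |x| + |y| + |z|
= 2 + 3 + 1 + 3 + 4
= 5 + 1 + 7
= 6 + 7
= 13

13


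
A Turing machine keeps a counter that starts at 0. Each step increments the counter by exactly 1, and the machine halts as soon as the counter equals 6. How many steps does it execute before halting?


Counter starts at 0. Counting sequence:
  Step 1: counter = 1
  Step 2: counter = 2
  Step 3: counter = 3
  Step 4: counter = 4
  Step 5: counter = 5
  Step 6: counter = 6
Counter reached 6 -> halt
Total steps = 6

6


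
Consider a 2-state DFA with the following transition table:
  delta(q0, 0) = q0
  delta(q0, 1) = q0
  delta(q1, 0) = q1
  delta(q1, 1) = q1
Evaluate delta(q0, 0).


Looking up transition function:
delta(q0, 0) in the table
Row: q0, Column: 0
Result: q0

q0


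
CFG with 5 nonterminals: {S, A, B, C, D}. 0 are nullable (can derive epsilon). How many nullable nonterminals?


Nonterminals: {S, A, B, C, D}
A nonterminal is nullable if it can derive epsilon
Counting nullable nonterminals: 0
Total nullable = 0

0


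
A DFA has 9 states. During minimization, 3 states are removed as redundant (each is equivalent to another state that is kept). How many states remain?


Original DFA: 9 states
Redundant states removed: 3
Minimized states = original - removed
= 9 - 3
= 6

6


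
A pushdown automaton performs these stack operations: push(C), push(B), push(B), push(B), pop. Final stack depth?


Tracing stack operations:
  push(C) -> stack = [C], depth=1
  push(B) -> stack = [C,B], depth=2
  push(B) -> stack = [C,B,B], depth=3
  push(B) -> stack = [C,B,B,B], depth=4
  pop -> removed B, stack = [C,B,B], depth=3
Final depth = 3

3


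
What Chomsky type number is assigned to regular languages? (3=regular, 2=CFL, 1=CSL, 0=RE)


Chomsky hierarchy levels:
  Type 3: Regular (DFA/NFA/regex)
  Type 2: Context-free (PDA)
  Type 1: Context-sensitive
  Type 0: Recursively enumerable (TM)
'regular' corresponds to Type 3

3


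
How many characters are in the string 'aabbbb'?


String: 'aabbbb'
Counting characters:
  'a' appears 2 time(s)
  'b' appears 4 time(s)
Total length = 2 + 4 = 6

6


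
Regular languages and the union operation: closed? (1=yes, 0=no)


Regular languages are closed under all standard operations:
- Union: Yes (product construction)
- Intersection: Yes (product construction)
- Complement: Yes (swap accept/reject)
- Concatenation: Yes (NFA construction)
Operation: union -> Closed

1


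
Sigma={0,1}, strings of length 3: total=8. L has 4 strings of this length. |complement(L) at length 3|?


Alphabet: {0,1}
String length: 3
Total strings of length 3 = 2^3 = 8
Strings in L = 4
Complement = total - |L|
= 8 - 4
= 4

4


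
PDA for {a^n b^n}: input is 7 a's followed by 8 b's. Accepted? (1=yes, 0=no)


Language requires equal numbers of a's and b's
PDA pushes for each 'a', pops for each 'b'
Number of a's = 7
Number of b's = 8
7 != 8 -> Reject

0


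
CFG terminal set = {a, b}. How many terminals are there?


Terminal symbols: a, b
Counting each: a (#1), b (#2)
Total = 2

2


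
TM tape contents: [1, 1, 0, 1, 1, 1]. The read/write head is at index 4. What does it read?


Tape: [1, 1, 0, 1, 1, 1]
Positions: 0 1 2 3 4 5
Values:    1 1 0 1 1 1
Head at position 4
tape[4] = 1

1


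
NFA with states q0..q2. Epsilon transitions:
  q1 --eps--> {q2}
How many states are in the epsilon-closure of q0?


Starting from q0
Initialize closure = {q0}
q0 has no outgoing epsilon transitions -> nothing to add
Final closure: {q0}
Size = 1

1


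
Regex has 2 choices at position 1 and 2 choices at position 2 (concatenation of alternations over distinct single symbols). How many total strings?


First group: 2 alternatives
Second group: 2 alternatives
Concatenation: each choice from group 1 pairs with each from group 2
Total = 2 x 2 = 4

4


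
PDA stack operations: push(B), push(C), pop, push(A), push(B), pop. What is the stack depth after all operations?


Tracing stack operations:
  push(B) -> stack = [B], depth=1
  push(C) -> stack = [B,C], depth=2
  pop -> removed C, stack = [B], depth=1
  push(A) -> stack = [B,A], depth=2
  push(B) -> stack = [B,A,B], depth=3
  pop -> removed B, stack = [B,A], depth=2
Final depth = 2

2


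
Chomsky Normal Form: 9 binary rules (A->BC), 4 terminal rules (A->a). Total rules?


CNF allows two rule forms:
  A -> BC (binary): 9 rules
  A -> a (terminal): 4 rules
Total = 9 + 4 = 13

13


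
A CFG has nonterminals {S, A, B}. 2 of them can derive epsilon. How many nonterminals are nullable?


Nonterminals: {S, A, B}
A nonterminal is nullable if it can derive epsilon
Counting nullable nonterminals: 2
Total nullable = 2

2


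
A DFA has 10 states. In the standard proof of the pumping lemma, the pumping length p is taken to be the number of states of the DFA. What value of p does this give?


Pumping lemma for regular languages (standard proof):
Take p = |Q|, the number of DFA states.
Any string of length >= |Q| passes through |Q|+1 states while reading its first |Q| symbols,
so by pigeonhole some state repeats, giving the loop that can be pumped.
Here |Q| = 10
Therefore the proof uses p = 10

10


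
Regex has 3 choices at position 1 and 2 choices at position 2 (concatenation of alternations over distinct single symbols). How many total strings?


First group: 3 alternatives
Second group: 2 alternatives
Concatenation: each choice from group 1 pairs with each from group 2
Total = 3 x 2 = 6

6


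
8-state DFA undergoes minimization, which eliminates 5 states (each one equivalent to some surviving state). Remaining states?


Original DFA: 8 states
Redundant states removed: 5
Minimized states = original - removed
= 8 - 5
= 3

3


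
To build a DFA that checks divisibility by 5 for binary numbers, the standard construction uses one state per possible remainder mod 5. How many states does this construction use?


Divisibility by 5 is tracked via the remainder mod 5: 0, 1, ..., 4
The construction assigns one state to each remainder
Number of remainders = 5

5


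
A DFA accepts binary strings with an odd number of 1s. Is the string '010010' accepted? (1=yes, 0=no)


DFA has 2 states: q_even (start, accept=no) and q_odd
Processing string '010010' character by character:
  Position 0: read '0', 1-count=0 -> q_even (no change)
  Position 1: read '1', 1-count=1 -> q_odd
  Position 2: read '0', 1-count=1 -> q_odd (no change)
  Position 3: read '0', 1-count=1 -> q_odd (no change)
  Position 4: read '1', 1-count=2 -> q_even
  Position 5: read '0', 1-count=2 -> q_even (no change)
Final state: q_even, total 1s = 2 (even); the DFA requires an odd count -> reject

0


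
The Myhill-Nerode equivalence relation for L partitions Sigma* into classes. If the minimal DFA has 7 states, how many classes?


Myhill-Nerode theorem:
Number of equivalence classes = number of states in minimal DFA
Minimal DFA states = 7
Therefore equivalence classes = 7

7


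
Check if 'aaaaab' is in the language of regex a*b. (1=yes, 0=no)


Pattern: a*b
String: 'aaaaab'
Pattern requires: zero or more 'a's followed by exactly one 'b'
Found 5 leading 'a's
Remaining: 'b'
Remaining is exactly 'b' -> match
Result: 1

1


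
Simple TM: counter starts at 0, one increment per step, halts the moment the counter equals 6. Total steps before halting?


Counter starts at 0. Counting sequence:
  Step 1: counter = 1
  Step 2: counter = 2
  Step 3: counter = 3
  Step 4: counter = 4
  Step 5: counter = 5
  Step 6: counter = 6
Counter reached 6 -> halt
Total steps = 6

6


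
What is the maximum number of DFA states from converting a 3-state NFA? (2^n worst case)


NFA has 3 states
Subset construction: each DFA state = subset of NFA states
Maximum subsets = 2^3
2^3 = 8

8


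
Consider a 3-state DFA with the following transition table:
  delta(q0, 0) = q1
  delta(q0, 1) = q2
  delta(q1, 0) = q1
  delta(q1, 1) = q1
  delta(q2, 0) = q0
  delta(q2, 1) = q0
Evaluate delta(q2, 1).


Looking up transition function:
delta(q2, 1) in the table
Row: q2, Column: 1
Result: q0

q0


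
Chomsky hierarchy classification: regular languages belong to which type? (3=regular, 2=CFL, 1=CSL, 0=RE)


Chomsky hierarchy levels:
  Type 3: Regular (DFA/NFA/regex)
  Type 2: Context-free (PDA)
  Type 1: Context-sensitive
  Type 0: Recursively enumerable (TM)
'regular' corresponds to Type 3

3


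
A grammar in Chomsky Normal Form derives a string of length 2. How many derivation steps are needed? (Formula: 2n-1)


Chomsky Normal Form derivation:
String length n = 2
Each step either:
  - Splits a nonterminal into two (n-1 such steps)
  - Converts a nonterminal to terminal (n such steps)
Total = (n-1) + n = 2n - 1
= 2(2) - 1
= 4 - 1
= 3

3


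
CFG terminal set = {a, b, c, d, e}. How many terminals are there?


Terminal symbols: a, b, c, d, e
Counting each: a (#1), b (#2), c (#3), d (#4), e (#5)
Total = 5

5


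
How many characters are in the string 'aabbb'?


String: 'aabbb'
Counting characters:
  'a' appears 2 time(s)
  'b' appears 3 time(s)
Total length = 2 + 3 = 5

5


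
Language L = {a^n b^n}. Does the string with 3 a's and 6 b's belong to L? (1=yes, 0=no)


Language requires equal numbers of a's and b's
PDA pushes for each 'a', pops for each 'b'
Number of a's = 3
Number of b's = 6
3 != 6 -> Reject

0


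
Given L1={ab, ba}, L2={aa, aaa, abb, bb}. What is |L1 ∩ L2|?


L1 = {ab, ba}
L2 = {aa, aaa, abb, bb}
Checking each string in L1 against L2:
  'ab': in L2? No
  'ba': in L2? No
Intersection = {}
|L1 ∩ L2| = 0

0


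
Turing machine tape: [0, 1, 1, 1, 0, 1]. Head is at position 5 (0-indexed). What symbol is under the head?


Tape: [0, 1, 1, 1, 0, 1]
Positions: 0 1 2 3 4 5
Values:    0 1 1 1 0 1
Head at position 5
tape[5] = 1

1


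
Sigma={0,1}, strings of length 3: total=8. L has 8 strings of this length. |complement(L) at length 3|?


Alphabet: {0,1}
String length: 3
Total strings of length 3 = 2^3 = 8
Strings in L = 8
Complement = total - |L|
= 8 - 8
= 0

0


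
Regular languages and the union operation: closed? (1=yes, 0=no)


Regular languages are closed under all standard operations:
- Union: Yes (product construction)
- Intersection: Yes (product construction)
- Complement: Yes (swap accept/reject)
- Concatenation: Yes (NFA construction)
Operation: union -> Closed

1


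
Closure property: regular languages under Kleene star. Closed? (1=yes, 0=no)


Regular languages are closed under:
- Union (DFA product construction)
- Intersection (DFA product construction)
- Complement (swap accept/reject states)
- Concatenation (NFA construction)
- Kleene star (NFA construction)
Kleene star is in this list
Therefore: closed

1


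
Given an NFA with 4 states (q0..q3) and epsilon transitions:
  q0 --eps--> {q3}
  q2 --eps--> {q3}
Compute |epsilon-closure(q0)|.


Starting from q0
Initialize closure = {q0}
Follow epsilon from q0 -> add q3
Final closure: {q0, q3}
Size = 2

2


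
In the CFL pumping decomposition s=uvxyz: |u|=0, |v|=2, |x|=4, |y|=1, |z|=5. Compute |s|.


|s| = |u| + |v| + |x| + |y| + |z|
= 0 + 2 + 4 + 1 + 5
= 2 + 4 + 6
= 6 + 6
= 12

12


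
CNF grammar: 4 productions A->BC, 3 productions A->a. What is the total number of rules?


CNF allows two rule forms:
  A -> BC (binary): 4 rules
  A -> a (terminal): 3 rules
Total = 4 + 3 = 7

7


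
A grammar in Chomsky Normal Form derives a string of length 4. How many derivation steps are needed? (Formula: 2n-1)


Chomsky Normal Form derivation:
String length n = 4
Each step either:
  - Splits a nonterminal into two (n-1 such steps)
  - Converts a nonterminal to terminal (n such steps)
Total = (n-1) + n = 2n - 1
= 2(4) - 1
= 8 - 1
= 7

7


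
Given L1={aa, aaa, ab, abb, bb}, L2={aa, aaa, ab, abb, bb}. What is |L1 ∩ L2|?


L1 = {aa, aaa, ab, abb, bb}
L2 = {aa, aaa, ab, abb, bb}
Checking each string in L1 against L2:
  'aa': in L2? Yes
  'aaa': in L2? Yes
  'ab': in L2? Yes
  'abb': in L2? Yes
  'bb': in L2? Yes
Intersection = {aa, aaa, ab, abb, bb}
|L1 ∩ L2| = 5

5


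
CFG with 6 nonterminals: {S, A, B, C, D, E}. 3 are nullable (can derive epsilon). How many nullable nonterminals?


Nonterminals: {S, A, B, C, D, E}
A nonterminal is nullable if it can derive epsilon
Counting nullable nonterminals: 3
Total nullable = 3

3


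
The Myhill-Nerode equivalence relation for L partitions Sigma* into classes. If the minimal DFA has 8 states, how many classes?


Myhill-Nerode theorem:
Number of equivalence classes = number of states in minimal DFA
Minimal DFA states = 8
Therefore equivalence classes = 8

8


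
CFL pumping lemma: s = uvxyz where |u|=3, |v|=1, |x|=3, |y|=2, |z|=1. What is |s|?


|s| = |u| + |v| + |x| + |y| + |z|
= 3 + 1 + 3 + 2 + 1
= 4 + 3 + 3
= 7 + 3
= 10

10


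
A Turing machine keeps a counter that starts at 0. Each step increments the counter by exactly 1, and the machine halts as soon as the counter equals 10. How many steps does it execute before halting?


Counter starts at 0. Counting sequence:
  Step 1: counter = 1
  Step 2: counter = 2
  Step 3: counter = 3
  Step 4: counter = 4
  Step 5: counter = 5
  Step 6: counter = 6
  ...
  Step 10: counter = 10
Counter reached 10 -> halt
Total steps = 10

10


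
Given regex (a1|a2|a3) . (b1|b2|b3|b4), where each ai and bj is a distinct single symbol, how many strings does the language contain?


First group: 3 alternatives
Second group: 4 alternatives
Concatenation: each choice from group 1 pairs with each from group 2
Total = 3 x 4 = 12

12


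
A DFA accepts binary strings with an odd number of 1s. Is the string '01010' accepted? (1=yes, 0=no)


DFA has 2 states: q_even (start, accept=no) and q_odd
Processing string '01010' character by character:
  Position 0: read '0', 1-count=0 -> q_even (no change)
  Position 1: read '1', 1-count=1 -> q_odd
  Position 2: read '0', 1-count=1 -> q_odd (no change)
  Position 3: read '1', 1-count=2 -> q_even
  Position 4: read '0', 1-count=2 -> q_even (no change)
Final state: q_even, total 1s = 2 (even); the DFA requires an odd count -> reject

0


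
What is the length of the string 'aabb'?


String: 'aabb'
Counting characters:
  'a' appears 2 time(s)
  'b' appears 2 time(s)
Total length = 2 + 2 = 4

4


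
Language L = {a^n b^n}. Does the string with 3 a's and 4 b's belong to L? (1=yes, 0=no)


Language requires equal numbers of a's and b's
PDA pushes for each 'a', pops for each 'b'
Number of a's = 3
Number of b's = 4
3 != 4 -> Reject

0


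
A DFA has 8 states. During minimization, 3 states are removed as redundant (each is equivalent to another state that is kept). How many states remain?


Original DFA: 8 states
Redundant states removed: 3
Minimized states = original - removed
= 8 - 3
= 5

5


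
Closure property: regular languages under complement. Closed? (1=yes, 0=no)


Regular languages are closed under:
- Union (DFA product construction)
- Intersection (DFA product construction)
- Complement (swap accept/reject states)
- Concatenation (NFA construction)
- Kleene star (NFA construction)
complement is in this list
Therefore: closed

1


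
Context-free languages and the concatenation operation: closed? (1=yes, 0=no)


CFL closure properties:
  Closed under: union, concatenation, Kleene star
  NOT closed under: intersection, complement
Operation 'concatenation' is in closed list -> Yes (closed)

1


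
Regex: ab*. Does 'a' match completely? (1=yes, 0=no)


Pattern: ab*
String: 'a'
Pattern requires: exactly one 'a' followed by zero or more 'b's
First char is 'a' -> OK
Rest '': all b's? Yes
Result: 1

1


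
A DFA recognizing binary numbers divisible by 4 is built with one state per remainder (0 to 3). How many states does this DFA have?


Divisibility by 4 is tracked via the remainder mod 4: 0, 1, ..., 3
The construction assigns one state to each remainder
Number of remainders = 4

4


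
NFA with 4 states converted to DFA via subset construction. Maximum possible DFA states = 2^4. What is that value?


NFA has 4 states
Subset construction: each DFA state = subset of NFA states
Maximum subsets = 2^4
2^4 = 16

16


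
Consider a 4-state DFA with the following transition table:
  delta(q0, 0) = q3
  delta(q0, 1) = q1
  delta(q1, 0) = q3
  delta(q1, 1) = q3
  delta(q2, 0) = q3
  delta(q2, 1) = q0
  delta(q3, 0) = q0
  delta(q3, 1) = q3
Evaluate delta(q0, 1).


Looking up transition function:
delta(q0, 1) in the table
Row: q0, Column: 1
Result: q1

q1


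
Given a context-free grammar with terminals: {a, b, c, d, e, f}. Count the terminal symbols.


Terminal symbols: a, b, c, d, e, f
Counting each: a (#1), b (#2), c (#3), d (#4), e (#5), f (#6)
Total = 6

6


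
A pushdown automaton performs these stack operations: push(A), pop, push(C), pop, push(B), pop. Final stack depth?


Tracing stack operations:
  push(A) -> stack = [A], depth=1
  pop -> removed A, stack = [], depth=0
  push(C) -> stack = [C], depth=1
  pop -> removed C, stack = [], depth=0
  push(B) -> stack = [B], depth=1
  pop -> removed B, stack = [], depth=0
Final depth = 0

0


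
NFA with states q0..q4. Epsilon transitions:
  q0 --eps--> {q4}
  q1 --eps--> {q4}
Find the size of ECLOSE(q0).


Starting from q0
Initialize closure = {q0}
Follow epsilon from q0 -> add q4
Final closure: {q0, q4}
Size = 2

2


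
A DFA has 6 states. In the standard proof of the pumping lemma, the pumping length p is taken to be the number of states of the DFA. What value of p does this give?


Pumping lemma for regular languages (standard proof):
Take p = |Q|, the number of DFA states.
Any string of length >= |Q| passes through |Q|+1 states while reading its first |Q| symbols,
so by pigeonhole some state repeats, giving the loop that can be pumped.
Here |Q| = 6
Therefore the proof uses p = 6

6


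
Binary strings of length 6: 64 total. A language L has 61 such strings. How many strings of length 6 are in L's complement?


Alphabet: {0,1}
String length: 6
Total strings of length 6 = 2^6 = 64
Strings in L = 61
Complement = total - |L|
= 64 - 61
= 3

3


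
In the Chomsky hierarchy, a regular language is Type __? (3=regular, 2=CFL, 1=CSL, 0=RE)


Chomsky hierarchy levels:
  Type 3: Regular (DFA/NFA/regex)
  Type 2: Context-free (PDA)
  Type 1: Context-sensitive
  Type 0: Recursively enumerable (TM)
'regular' corresponds to Type 3

3


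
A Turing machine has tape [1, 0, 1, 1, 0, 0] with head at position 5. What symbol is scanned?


Tape: [1, 0, 1, 1, 0, 0]
Positions: 0 1 2 3 4 5
Values:    1 0 1 1 0 0
Head at position 5
tape[5] = 0

0


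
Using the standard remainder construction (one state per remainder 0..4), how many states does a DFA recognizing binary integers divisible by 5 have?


Divisibility by 5 is tracked via the remainder mod 5: 0, 1, ..., 4
The construction assigns one state to each remainder
Number of remainders = 5

5


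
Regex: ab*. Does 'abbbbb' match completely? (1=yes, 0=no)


Pattern: ab*
String: 'abbbbb'
Pattern requires: exactly one 'a' followed by zero or more 'b's
First char is 'a' -> OK
Rest 'bbbbb': all b's? Yes
Result: 1

1


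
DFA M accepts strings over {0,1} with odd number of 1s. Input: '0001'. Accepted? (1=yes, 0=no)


DFA has 2 states: q_even (start, accept=no) and q_odd
Processing string '0001' character by character:
  Position 0: read '0', 1-count=0 -> q_even (no change)
  Position 1: read '0', 1-count=0 -> q_even (no change)
  Position 2: read '0', 1-count=0 -> q_even (no change)
  Position 3: read '1', 1-count=1 -> q_odd
Final state: q_odd, total 1s = 1 (odd); the DFA requires an odd count -> accept

1


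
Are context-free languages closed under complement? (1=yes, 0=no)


CFL closure properties:
  Closed under: union, concatenation, Kleene star
  NOT closed under: intersection, complement
Operation 'complement' is in not-closed list -> No (not closed)

0


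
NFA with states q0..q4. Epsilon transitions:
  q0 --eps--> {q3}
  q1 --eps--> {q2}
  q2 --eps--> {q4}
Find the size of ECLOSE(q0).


Starting from q0
Initialize closure = {q0}
Follow epsilon from q0 -> add q3
Final closure: {q0, q3}
Size = 2

2


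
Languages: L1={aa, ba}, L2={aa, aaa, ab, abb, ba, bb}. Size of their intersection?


L1 = {aa, ba}
L2 = {aa, aaa, ab, abb, ba, bb}
Checking each string in L1 against L2:
  'aa': in L2? Yes
  'ba': in L2? Yes
Intersection = {aa, ba}
|L1 ∩ L2| = 2

2


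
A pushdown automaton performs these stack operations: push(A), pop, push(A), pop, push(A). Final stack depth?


Tracing stack operations:
  push(A) -> stack = [A], depth=1
  pop -> removed A, stack = [], depth=0
  push(A) -> stack = [A], depth=1
  pop -> removed A, stack = [], depth=0
  push(A) -> stack = [A], depth=1
Final depth = 1

1


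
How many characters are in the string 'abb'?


String: 'abb'
Counting characters:
  'a' appears 1 time(s)
  'b' appears 2 time(s)
Total length = 1 + 2 = 3

3


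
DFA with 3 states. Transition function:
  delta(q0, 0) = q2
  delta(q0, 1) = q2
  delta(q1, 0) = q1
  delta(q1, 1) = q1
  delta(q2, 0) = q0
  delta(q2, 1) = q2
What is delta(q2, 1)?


Looking up transition function:
delta(q2, 1) in the table
Row: q2, Column: 1
Result: q2

q2


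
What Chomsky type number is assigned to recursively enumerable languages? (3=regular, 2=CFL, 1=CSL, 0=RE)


Chomsky hierarchy levels:
  Type 3: Regular (DFA/NFA/regex)
  Type 2: Context-free (PDA)
  Type 1: Context-sensitive
  Type 0: Recursively enumerable (TM)
'recursively enumerable' corresponds to Type 0

0


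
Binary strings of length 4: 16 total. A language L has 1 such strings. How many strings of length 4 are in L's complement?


Alphabet: {0,1}
String length: 4
Total strings of length 4 = 2^4 = 16
Strings in L = 1
Complement = total - |L|
= 16 - 1
= 15

15


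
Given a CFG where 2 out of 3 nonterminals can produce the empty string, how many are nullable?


Nonterminals: {S, A, B}
A nonterminal is nullable if it can derive epsilon
Counting nullable nonterminals: 2
Total nullable = 2

2


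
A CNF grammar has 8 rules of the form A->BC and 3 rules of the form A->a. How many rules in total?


CNF allows two rule forms:
  A -> BC (binary): 8 rules
  A -> a (terminal): 3 rules
Total = 8 + 3 = 11

11


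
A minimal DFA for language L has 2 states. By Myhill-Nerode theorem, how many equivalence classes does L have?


Myhill-Nerode theorem:
Number of equivalence classes = number of states in minimal DFA
Minimal DFA states = 2
Therefore equivalence classes = 2

2


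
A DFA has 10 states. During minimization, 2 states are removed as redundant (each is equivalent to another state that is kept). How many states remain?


Original DFA: 10 states
Redundant states removed: 2
Minimized states = original - removed
= 10 - 2
= 8

8


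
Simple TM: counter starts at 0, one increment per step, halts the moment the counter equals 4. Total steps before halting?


Counter starts at 0. Counting sequence:
  Step 1: counter = 1
  Step 2: counter = 2
  Step 3: counter = 3
  Step 4: counter = 4
Counter reached 4 -> halt
Total steps = 4

4


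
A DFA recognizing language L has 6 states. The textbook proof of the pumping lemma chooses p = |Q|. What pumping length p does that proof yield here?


Pumping lemma for regular languages (standard proof):
Take p = |Q|, the number of DFA states.
Any string of length >= |Q| passes through |Q|+1 states while reading its first |Q| symbols,
so by pigeonhole some state repeats, giving the loop that can be pumped.
Here |Q| = 6
Therefore the proof uses p = 6

6


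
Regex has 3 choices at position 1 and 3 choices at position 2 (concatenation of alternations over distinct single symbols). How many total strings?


First group: 3 alternatives
Second group: 3 alternatives
Concatenation: each choice from group 1 pairs with each from group 2
Total = 3 x 3 = 9

9


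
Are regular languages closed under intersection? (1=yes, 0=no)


Regular languages are closed under:
- Union (DFA product construction)
- Intersection (DFA product construction)
- Complement (swap accept/reject states)
- Concatenation (NFA construction)
- Kleene star (NFA construction)
intersection is in this list
Therefore: closed

1
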